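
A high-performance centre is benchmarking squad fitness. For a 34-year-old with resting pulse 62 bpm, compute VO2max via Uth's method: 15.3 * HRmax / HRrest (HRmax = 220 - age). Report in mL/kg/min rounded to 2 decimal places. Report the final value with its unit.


Step 1: HRmax = 220 - 34 = 186 bpm
Step 2: Ratio = 186 / 62 = 3.0
Step 3: VO2max = 15.3 * 3.0 = 45.9 mL/kg/min

45.9 mL/kg/min


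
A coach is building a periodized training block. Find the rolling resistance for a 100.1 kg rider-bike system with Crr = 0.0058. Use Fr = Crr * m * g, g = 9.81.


m * g = 100.1 * 9.81 = 981.981 N
Fr = 0.0058 * 981.981 = 5.695 N

5.695 N


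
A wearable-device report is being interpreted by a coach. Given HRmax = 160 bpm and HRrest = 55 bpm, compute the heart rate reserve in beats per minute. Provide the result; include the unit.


Heart rate reserve = maximum HR minus resting HR
HRR = 160 - 55 = 105 bpm

105 bpm


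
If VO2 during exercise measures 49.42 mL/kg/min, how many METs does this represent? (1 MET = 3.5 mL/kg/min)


METs = VO2 / 3.5 = 49.42 / 3.5 = 14.12

14.12 METs


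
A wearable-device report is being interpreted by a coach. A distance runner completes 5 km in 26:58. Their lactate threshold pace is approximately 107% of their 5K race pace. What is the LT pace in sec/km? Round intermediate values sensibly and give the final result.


Convert to seconds: 26 min 58 s = 1618 s
Pace per km = 1618 / 5 = 323.6 s/km
LT pace = 323.6 * 1.07 = 346.25 s/km

346.25 s/km


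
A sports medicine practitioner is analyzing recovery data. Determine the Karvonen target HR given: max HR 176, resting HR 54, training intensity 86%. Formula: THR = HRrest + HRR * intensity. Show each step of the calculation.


HRR = HRmax - HRrest = 176 - 54 = 122
THR = 54 + 122 * 0.86
= 158.92 bpm

158.92 bpm


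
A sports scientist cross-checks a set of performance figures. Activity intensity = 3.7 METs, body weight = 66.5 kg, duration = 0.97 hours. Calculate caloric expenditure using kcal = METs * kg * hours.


kcal = 3.7 * 66.5 * 0.97
= 246.05 * 0.97
= 238.67 kcal

238.67 kcal


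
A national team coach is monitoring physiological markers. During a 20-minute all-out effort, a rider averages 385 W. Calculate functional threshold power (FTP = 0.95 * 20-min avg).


FTP = 0.95 * 385
= 365.75 W

365.75 W


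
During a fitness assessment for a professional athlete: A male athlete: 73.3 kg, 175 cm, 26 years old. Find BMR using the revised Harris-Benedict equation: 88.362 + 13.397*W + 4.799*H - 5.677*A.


Intercept = 88.362
Weight contribution = 13.397 * 73.3 = 982.0001
Height contribution = 4.799 * 175 = 839.825
Age contribution = 5.677 * 26 = 147.602
BMR = 88.362 + 982.0001 + 839.825 - 147.602
= 1762.59 kcal/day

1762.59 kcal/day


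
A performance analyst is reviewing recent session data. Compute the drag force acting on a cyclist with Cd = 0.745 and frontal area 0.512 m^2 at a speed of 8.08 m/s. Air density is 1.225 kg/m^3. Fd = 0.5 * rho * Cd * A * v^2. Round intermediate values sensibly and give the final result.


Step 1: v^2 = 65.2864
Step 2: Fd = 0.5 * 1.225 * 0.745 * 0.512 * 65.2864
= 15.253 N

15.253 N


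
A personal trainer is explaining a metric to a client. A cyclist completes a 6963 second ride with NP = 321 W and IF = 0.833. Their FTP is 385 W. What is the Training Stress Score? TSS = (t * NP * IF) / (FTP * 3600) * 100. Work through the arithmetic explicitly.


t * NP * IF = 6963 * 321 * 0.833 = 1861857.459
FTP * 3600 = 1386000
TSS = (1861857.459 / 1386000) * 100 = 134.33

134.33 TSS


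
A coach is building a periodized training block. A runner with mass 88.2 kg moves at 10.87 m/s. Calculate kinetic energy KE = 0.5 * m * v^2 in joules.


v^2 = 10.87^2 = 118.1569
KE = 0.5 * 88.2 * 118.1569
= 5210.72 J

5210.72 J


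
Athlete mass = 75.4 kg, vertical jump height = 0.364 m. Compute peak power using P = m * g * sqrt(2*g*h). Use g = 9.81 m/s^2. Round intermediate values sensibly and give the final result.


sqrt(2 * 9.81 * 0.364) = sqrt(7.14168) = 2.672392 m/s
P = 75.4 * 9.81 * 2.672392
= 1976.7 W

1976.7 W


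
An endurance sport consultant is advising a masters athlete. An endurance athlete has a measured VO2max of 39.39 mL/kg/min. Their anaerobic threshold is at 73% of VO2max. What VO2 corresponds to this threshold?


Anaerobic threshold VO2 = VO2max * 73%
= 39.39 * 0.73
= 28.75 mL/kg/min

28.75 mL/kg/min


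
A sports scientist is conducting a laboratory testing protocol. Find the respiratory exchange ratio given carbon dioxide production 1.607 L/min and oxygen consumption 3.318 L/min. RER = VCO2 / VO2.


VCO2 = 1.607 L/min
VO2 = 3.318 L/min
RER = 1.607 / 3.318 = 0.4843

0.4843


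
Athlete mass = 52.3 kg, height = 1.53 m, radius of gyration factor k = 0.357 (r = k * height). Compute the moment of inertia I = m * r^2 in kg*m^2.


r = k * height = 0.357 * 1.53 = 0.54621 m
r^2 = 0.54621^2 = 0.298345
I = 52.3 * 0.298345 = 15.603 kg*m^2

15.603 kg*m^2


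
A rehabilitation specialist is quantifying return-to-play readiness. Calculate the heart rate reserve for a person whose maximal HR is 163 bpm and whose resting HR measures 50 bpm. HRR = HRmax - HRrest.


HRmax = 163 bpm
HRrest = 50 bpm
HRR = 163 - 50 = 113 bpm

113 bpm


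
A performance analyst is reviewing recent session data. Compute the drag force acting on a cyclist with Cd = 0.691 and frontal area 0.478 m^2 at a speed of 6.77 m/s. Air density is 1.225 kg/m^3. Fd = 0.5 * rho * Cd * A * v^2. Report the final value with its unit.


Step 1: v^2 = 45.8329
Step 2: Fd = 0.5 * 1.225 * 0.691 * 0.478 * 45.8329
= 9.272 N

9.272 N


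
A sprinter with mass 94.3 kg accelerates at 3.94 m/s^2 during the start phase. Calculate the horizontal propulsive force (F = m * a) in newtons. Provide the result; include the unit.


F = m * a
= 94.3 * 3.94
= 371.54 N

371.54 N


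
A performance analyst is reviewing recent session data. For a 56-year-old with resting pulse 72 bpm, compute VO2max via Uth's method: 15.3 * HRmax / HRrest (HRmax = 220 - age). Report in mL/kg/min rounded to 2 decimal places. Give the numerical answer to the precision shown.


Step 1: HRmax = 220 - 56 = 164 bpm
Step 2: Ratio = 164 / 72 = 2.2778
Step 3: VO2max = 15.3 * 2.2778 = 34.85 mL/kg/min

34.85 mL/kg/min


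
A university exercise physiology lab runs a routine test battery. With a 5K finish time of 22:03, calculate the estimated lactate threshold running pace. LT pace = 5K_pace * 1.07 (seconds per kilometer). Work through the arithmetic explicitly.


Race duration = 1323 s for 5 km
Average pace = 1323 / 5 = 264.6 s/km
LT pace = 264.6 * 1.07
= 283.12 s/km

283.12 s/km


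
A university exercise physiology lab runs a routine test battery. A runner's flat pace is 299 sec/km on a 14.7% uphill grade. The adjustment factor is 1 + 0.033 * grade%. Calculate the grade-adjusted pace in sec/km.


Factor = 1 + 0.033 * 14.7 = 1.4851
Adjusted pace = 299 * 1.4851
= 444.04 sec/km

444.04 s/km


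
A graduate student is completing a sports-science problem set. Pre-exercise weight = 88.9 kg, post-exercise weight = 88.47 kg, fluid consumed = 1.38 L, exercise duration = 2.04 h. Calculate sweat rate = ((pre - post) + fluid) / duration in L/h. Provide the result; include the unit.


Weight loss = 88.9 - 88.47 = 0.43 kg (approx L)
Total sweat = 0.43 + 1.38 = 1.81 L
Sweat rate = 1.81 / 2.04 = 0.887 L/h

0.887 L/h


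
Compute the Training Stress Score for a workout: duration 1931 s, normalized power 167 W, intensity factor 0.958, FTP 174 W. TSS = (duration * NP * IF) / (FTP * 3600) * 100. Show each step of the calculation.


Product = 1931 * 167 * 0.958 = 308932.966
Base = 174 * 3600 = 626400
TSS = 308932.966 / 626400 * 100 = 49.32

49.32 TSS


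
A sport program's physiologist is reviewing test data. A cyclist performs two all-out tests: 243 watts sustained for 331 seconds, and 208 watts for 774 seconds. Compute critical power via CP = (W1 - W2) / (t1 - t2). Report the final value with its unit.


W1 = P1 * t1 = 243 * 331 = 80433 J
W2 = P2 * t2 = 208 * 774 = 160992 J
CP = (80433 - 160992) / (331 - 774)
= 181.85 W

181.85 W


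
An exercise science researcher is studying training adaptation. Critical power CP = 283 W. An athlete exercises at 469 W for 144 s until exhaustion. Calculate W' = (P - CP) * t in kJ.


P - CP = 469 - 283 = 186 W
W' = 186 * 144 = 26784 J
= 26784 / 1000 = 26.784 kJ

26.784 kJ


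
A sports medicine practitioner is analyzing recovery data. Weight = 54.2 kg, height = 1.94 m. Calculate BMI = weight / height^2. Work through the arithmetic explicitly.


height^2 = 1.94^2 = 3.7636
BMI = 54.2 / 3.7636 = 14.4 kg/m^2

14.4 kg/m^2


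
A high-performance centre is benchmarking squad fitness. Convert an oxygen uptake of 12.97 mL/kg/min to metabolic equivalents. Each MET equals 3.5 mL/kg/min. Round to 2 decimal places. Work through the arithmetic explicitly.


One MET = 3.5 mL/kg/min
Number of METs = 12.97 / 3.5
= 3.71 METs

3.71 METs


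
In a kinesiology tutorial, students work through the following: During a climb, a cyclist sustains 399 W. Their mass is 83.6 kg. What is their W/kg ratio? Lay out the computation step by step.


Power-to-weight = 399 W / 83.6 kg
= 4.773 W/kg

4.773 W/kg


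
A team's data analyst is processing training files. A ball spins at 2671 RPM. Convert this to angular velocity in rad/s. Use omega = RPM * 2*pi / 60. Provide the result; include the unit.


omega = 2671 * 2 * pi / 60
= 2671 * 6.28318531 / 60
= 16782.388 / 60
= 279.706 rad/s

279.706 rad/s


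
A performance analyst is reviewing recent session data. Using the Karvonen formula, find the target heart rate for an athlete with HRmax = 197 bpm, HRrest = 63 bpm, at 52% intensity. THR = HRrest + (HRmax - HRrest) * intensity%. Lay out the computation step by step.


HRR = 197 - 63 = 134
THR = 63 + 134 * 0.52
= 63 + 69.68
= 132.68 bpm

132.68 bpm


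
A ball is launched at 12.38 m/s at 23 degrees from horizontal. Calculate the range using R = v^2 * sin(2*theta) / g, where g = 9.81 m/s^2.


sin(2 * 23) = sin(46) = 0.71934
v^2 = 12.38^2 = 153.2644
R = 153.2644 * 0.71934 / 9.81
= 11.238 m

11.238 m


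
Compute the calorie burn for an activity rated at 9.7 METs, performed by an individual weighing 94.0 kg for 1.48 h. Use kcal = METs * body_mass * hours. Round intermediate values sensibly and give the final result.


Product of METs and mass = 9.7 * 94.0 = 911.8
Total kcal = 911.8 * 1.48 = 1349.46 kcal

1349.46 kcal


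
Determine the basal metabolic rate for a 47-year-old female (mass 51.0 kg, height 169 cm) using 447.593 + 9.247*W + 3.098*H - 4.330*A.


BMR = 447.593 + 9.247*51.0 + 3.098*169 - 4.330*47
= 1239.24 kcal/day

1239.24 kcal/day


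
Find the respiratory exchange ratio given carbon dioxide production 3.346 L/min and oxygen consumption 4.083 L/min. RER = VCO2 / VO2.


VCO2 = 3.346 L/min
VO2 = 4.083 L/min
RER = 3.346 / 4.083 = 0.8195

0.8195


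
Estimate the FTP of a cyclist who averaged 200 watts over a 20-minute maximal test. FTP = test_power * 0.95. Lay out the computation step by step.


FTP = 200 * 0.95 = 190.0 W

190.0 W


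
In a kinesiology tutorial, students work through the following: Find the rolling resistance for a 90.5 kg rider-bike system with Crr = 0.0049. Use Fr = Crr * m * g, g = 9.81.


m * g = 90.5 * 9.81 = 887.805 N
Fr = 0.0049 * 887.805 = 4.35 N

4.35 N


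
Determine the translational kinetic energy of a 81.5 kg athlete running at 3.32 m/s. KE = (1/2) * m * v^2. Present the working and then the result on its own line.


KE = 0.5 * m * v^2
= 0.5 * 81.5 * 3.32^2
= 0.5 * 81.5 * 11.0224
= 449.16 J

449.16 J


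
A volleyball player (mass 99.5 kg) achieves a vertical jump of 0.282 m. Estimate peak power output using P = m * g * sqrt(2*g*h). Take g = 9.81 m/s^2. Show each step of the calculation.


2 * g * h = 2 * 9.81 * 0.282 = 5.53284
sqrt(5.53284) = 2.352199 m/s
P = 99.5 * 9.81 * 2.352199 = 2295.97 W

2295.97 W


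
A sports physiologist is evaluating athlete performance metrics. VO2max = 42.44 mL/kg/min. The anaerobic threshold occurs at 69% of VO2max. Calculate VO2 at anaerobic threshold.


AT fraction = 69 / 100 = 0.69
AT VO2 = 42.44 * 0.69
= 29.28 mL/kg/min

29.28 mL/kg/min


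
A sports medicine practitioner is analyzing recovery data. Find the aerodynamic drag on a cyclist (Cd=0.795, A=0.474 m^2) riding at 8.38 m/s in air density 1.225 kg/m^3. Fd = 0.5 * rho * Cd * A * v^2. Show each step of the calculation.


Fd = 0.5 * 1.225 * 0.795 * 0.474 * 8.38^2
= 0.5 * 1.225 * 0.795 * 0.474 * 70.2244
= 16.208 N

16.208 N


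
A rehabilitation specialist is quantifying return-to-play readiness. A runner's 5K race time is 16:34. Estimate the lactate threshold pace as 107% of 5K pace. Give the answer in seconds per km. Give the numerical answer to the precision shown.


Total race time = 16*60 + 34 = 994 seconds
5K pace = 994 / 5 = 198.8 sec/km
LT pace = 198.8 * 1.07 = 212.72 sec/km

212.72 s/km


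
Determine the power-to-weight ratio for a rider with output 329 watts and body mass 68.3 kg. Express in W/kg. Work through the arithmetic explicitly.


P/W = 329 / 68.3 = 4.817 W/kg

4.817 W/kg


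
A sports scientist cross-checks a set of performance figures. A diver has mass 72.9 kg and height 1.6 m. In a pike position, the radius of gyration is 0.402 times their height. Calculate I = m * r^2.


r = 0.402 * 1.6 = 0.6432 m
I = m * r^2 = 72.9 * 0.413706 = 30.159 kg*m^2

30.159 kg*m^2


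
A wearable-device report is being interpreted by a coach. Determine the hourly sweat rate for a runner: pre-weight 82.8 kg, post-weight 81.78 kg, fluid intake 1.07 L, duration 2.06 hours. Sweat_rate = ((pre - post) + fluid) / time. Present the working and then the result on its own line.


Mass lost = 82.8 - 81.78 = 1.02 kg
Add fluid consumed: 1.02 + 1.07 = 2.09 L total sweat
Sweat rate = 2.09 / 2.06 = 1.015 L/h

1.015 L/h


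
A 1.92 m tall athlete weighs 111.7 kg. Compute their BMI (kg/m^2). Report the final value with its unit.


height^2 = 3.6864 m^2
BMI = 111.7 / 3.6864 = 30.3 kg/m^2

30.3 kg/m^2


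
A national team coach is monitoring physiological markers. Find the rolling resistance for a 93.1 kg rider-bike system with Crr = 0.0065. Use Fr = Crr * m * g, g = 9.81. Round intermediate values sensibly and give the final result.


m * g = 93.1 * 9.81 = 913.311 N
Fr = 0.0065 * 913.311 = 5.937 N

5.937 N


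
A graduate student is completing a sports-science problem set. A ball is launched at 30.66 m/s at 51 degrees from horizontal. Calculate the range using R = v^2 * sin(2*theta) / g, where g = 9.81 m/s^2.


sin(2 * 51) = sin(102) = 0.978148
v^2 = 30.66^2 = 940.0356
R = 940.0356 * 0.978148 / 9.81
= 93.73 m

93.73 m


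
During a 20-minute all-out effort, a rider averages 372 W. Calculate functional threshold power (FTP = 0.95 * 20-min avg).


FTP = 0.95 * 372
= 353.4 W

353.4 W


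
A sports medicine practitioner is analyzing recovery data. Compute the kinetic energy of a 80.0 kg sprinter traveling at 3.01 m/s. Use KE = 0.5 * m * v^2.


Velocity squared = 9.0601
KE = 0.5 * 80.0 * 9.0601 = 362.4 J

362.4 J


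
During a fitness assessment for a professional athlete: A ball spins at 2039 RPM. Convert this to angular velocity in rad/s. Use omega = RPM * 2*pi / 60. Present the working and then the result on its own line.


omega = 2039 * 2 * pi / 60
= 2039 * 6.28318531 / 60
= 12811.415 / 60
= 213.524 rad/s

213.524 rad/s


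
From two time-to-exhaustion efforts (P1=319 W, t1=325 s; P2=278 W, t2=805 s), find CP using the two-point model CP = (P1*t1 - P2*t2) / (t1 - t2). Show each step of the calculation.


Work in trial 1 = 103675 J
Work in trial 2 = 223790 J
Delta work = -120115 J
Delta time = -480 s
CP = -120115 / -480 = 250.24 W

250.24 W


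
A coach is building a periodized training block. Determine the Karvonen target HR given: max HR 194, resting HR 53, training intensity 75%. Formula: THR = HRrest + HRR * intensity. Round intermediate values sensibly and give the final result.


HRR = HRmax - HRrest = 194 - 53 = 141
THR = 53 + 141 * 0.75
= 158.75 bpm

158.75 bpm


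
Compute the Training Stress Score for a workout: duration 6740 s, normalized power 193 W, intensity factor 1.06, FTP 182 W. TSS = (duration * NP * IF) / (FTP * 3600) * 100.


Product = 6740 * 193 * 1.06 = 1378869.2
Base = 182 * 3600 = 655200
TSS = 1378869.2 / 655200 * 100 = 210.45

210.45 TSS


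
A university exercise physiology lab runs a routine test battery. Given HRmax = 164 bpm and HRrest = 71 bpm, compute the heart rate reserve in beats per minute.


Heart rate reserve = maximum HR minus resting HR
HRR = 164 - 71 = 93 bpm

93 bpm


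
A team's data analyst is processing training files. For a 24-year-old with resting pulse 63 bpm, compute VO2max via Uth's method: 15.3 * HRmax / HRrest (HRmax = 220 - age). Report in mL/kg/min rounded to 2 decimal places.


Step 1: HRmax = 220 - 24 = 196 bpm
Step 2: Ratio = 196 / 63 = 3.1111
Step 3: VO2max = 15.3 * 3.1111 = 47.6 mL/kg/min

47.6 mL/kg/min


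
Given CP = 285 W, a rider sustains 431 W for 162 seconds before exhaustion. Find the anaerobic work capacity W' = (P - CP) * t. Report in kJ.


Excess power = 431 - 285 = 146 W
Work above CP = 146 * 162 = 23652 J
W' = 23.652 kJ

23.652 kJ


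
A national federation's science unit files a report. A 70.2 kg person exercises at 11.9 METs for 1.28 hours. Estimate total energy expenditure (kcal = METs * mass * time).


Energy = METs * mass(kg) * time(h)
= 11.9 * 70.2 * 1.28
= 1069.29 kcal

1069.29 kcal


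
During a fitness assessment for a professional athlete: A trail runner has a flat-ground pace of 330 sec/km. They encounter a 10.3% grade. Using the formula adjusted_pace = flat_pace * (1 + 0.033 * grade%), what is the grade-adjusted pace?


Grade factor = 1 + 0.033 * 10.3 = 1.3399
Adjusted = 330 * 1.3399 = 442.17 sec/km

442.17 s/km


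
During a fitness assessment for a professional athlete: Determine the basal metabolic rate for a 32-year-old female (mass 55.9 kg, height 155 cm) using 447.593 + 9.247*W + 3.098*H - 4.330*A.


BMR = 447.593 + 9.247*55.9 + 3.098*155 - 4.330*32
= 1306.13 kcal/day

1306.13 kcal/day


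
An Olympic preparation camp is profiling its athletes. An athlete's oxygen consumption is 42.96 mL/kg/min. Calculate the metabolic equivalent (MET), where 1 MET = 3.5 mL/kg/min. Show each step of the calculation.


MET = VO2 / 3.5
= 42.96 / 3.5
= 12.27 METs

12.27 METs


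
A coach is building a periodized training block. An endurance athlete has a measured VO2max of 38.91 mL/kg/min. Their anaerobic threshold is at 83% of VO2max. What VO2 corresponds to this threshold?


Anaerobic threshold VO2 = VO2max * 83%
= 38.91 * 0.83
= 32.3 mL/kg/min

32.3 mL/kg/min


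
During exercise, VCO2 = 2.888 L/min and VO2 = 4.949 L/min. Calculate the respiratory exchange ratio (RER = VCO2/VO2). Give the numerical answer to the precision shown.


RER = VCO2 / VO2
= 2.888 / 4.949
= 0.5836

0.5836


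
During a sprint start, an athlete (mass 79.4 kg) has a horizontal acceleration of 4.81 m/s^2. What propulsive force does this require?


Propulsive force = mass * acceleration
= 79.4 kg * 4.81 m/s^2
= 381.91 N

381.91 N


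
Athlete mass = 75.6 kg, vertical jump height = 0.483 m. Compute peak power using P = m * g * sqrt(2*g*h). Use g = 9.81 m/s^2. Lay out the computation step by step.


sqrt(2 * 9.81 * 0.483) = sqrt(9.47646) = 3.078386 m/s
P = 75.6 * 9.81 * 3.078386
= 2283.04 W

2283.04 W


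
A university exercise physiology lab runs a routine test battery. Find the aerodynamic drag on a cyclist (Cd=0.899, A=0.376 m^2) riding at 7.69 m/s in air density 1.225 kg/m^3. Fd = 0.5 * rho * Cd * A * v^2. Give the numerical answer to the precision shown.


Fd = 0.5 * 1.225 * 0.899 * 0.376 * 7.69^2
= 0.5 * 1.225 * 0.899 * 0.376 * 59.1361
= 12.244 N

12.244 N


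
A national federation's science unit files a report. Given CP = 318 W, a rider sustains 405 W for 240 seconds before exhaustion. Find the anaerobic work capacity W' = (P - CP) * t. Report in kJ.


Excess power = 405 - 318 = 87 W
Work above CP = 87 * 240 = 20880 J
W' = 20.88 kJ

20.88 kJ


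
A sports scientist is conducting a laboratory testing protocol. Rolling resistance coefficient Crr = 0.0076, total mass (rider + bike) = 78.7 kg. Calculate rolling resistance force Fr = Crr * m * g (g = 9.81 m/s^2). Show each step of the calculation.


Fr = Crr * m * g
= 0.0076 * 78.7 * 9.81
= 5.868 N

5.868 N


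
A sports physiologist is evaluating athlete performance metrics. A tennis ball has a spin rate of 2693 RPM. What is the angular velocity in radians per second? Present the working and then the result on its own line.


Convert RPM to rad/s: multiply by 2*pi and divide by 60
omega = 2693 * 2 * pi / 60
= 282.01 rad/s

282.01 rad/s


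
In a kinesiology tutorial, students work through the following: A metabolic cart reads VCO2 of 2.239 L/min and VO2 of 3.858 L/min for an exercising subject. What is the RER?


RER = VCO2 / VO2 = 2.239 / 3.858 = 0.5804

0.5804


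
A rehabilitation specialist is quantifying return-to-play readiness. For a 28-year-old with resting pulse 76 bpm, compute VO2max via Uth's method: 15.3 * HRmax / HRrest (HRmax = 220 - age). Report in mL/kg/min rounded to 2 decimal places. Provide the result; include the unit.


Step 1: HRmax = 220 - 28 = 192 bpm
Step 2: Ratio = 192 / 76 = 2.5263
Step 3: VO2max = 15.3 * 2.5263 = 38.65 mL/kg/min

38.65 mL/kg/min


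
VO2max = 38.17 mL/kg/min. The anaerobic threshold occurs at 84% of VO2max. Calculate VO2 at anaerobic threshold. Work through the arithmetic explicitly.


AT fraction = 84 / 100 = 0.84
AT VO2 = 38.17 * 0.84
= 32.06 mL/kg/min

32.06 mL/kg/min


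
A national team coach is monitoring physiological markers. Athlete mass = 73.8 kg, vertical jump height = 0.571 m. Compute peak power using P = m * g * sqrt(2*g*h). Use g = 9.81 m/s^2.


sqrt(2 * 9.81 * 0.571) = sqrt(11.20302) = 3.347091 m/s
P = 73.8 * 9.81 * 3.347091
= 2423.22 W

2423.22 W


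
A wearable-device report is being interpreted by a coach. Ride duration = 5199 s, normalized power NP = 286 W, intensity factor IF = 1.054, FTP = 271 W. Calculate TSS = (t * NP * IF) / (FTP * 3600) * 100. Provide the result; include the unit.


Numerator = 5199 * 286 * 1.054 = 1567207.356
Denominator = 271 * 3600 = 975600
TSS = 1567207.356 / 975600 * 100
= 160.64

160.64 TSS


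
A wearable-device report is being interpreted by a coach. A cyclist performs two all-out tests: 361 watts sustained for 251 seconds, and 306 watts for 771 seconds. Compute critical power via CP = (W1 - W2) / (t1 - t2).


W1 = P1 * t1 = 361 * 251 = 90611 J
W2 = P2 * t2 = 306 * 771 = 235926 J
CP = (90611 - 235926) / (251 - 771)
= 279.45 W

279.45 W


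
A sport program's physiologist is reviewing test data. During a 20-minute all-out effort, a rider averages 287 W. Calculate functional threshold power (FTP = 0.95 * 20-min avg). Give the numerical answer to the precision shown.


FTP = 0.95 * 287
= 272.65 W

272.65 W


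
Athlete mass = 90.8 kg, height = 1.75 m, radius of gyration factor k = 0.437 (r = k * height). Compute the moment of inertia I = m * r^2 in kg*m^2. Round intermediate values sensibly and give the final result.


r = k * height = 0.437 * 1.75 = 0.76475 m
r^2 = 0.76475^2 = 0.584843
I = 90.8 * 0.584843 = 53.104 kg*m^2

53.104 kg*m^2


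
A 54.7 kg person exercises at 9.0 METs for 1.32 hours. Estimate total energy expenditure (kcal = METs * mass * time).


Energy = METs * mass(kg) * time(h)
= 9.0 * 54.7 * 1.32
= 649.84 kcal

649.84 kcal


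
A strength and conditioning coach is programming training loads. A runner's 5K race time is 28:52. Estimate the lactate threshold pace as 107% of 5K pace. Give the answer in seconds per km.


Total race time = 28*60 + 52 = 1732 seconds
5K pace = 1732 / 5 = 346.4 sec/km
LT pace = 346.4 * 1.07 = 370.65 sec/km

370.65 s/km


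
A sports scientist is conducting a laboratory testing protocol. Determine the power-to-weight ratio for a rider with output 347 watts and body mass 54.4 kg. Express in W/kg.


P/W = 347 / 54.4 = 6.379 W/kg

6.379 W/kg


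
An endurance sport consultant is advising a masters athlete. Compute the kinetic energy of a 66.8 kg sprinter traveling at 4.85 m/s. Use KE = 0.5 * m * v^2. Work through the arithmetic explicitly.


Velocity squared = 23.5225
KE = 0.5 * 66.8 * 23.5225 = 785.65 J

785.65 J


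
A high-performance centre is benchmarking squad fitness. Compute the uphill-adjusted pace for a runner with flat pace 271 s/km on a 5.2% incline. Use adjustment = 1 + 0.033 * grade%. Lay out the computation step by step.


Adjustment factor = 1 + 0.033 * 5.2 = 1.1716
Grade-adjusted pace = 271 * 1.1716 = 317.5 s/km

317.5 s/km


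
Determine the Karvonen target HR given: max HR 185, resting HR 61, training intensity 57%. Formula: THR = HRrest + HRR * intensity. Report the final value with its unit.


HRR = HRmax - HRrest = 185 - 61 = 124
THR = 61 + 124 * 0.57
= 131.68 bpm

131.68 bpm


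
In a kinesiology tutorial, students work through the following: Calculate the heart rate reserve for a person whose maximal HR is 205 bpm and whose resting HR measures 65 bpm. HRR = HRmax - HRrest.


HRmax = 205 bpm
HRrest = 65 bpm
HRR = 205 - 65 = 140 bpm

140 bpm


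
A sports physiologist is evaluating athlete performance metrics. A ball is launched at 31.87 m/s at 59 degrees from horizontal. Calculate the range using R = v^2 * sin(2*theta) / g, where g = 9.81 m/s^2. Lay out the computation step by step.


sin(2 * 59) = sin(118) = 0.882948
v^2 = 31.87^2 = 1015.6969
R = 1015.6969 * 0.882948 / 9.81
= 91.418 m

91.418 m


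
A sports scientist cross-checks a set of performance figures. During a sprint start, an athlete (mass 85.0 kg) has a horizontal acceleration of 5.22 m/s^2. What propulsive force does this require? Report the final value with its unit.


Propulsive force = mass * acceleration
= 85.0 kg * 5.22 m/s^2
= 443.7 N

443.7 N


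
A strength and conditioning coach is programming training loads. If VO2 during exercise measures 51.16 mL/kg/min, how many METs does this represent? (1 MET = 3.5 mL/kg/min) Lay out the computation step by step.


METs = VO2 / 3.5 = 51.16 / 3.5 = 14.62

14.62 METs


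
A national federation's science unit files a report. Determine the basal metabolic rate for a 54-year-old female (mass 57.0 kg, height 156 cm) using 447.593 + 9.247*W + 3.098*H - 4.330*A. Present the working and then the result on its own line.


BMR = 447.593 + 9.247*57.0 + 3.098*156 - 4.330*54
= 1224.14 kcal/day

1224.14 kcal/day


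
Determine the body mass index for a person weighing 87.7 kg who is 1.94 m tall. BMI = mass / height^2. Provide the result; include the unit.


BMI = mass / height^2
= 87.7 / 1.94^2
= 87.7 / 3.7636
= 23.3 kg/m^2

23.3 kg/m^2


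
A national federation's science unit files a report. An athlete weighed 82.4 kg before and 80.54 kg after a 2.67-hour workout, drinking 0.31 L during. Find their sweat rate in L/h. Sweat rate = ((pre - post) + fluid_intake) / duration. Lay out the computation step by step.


Body mass change = 1.86 kg
Total sweat loss = 1.86 + 0.31 = 2.17 L
Rate = 2.17 / 2.67 = 0.813 L/h

0.813 L/h


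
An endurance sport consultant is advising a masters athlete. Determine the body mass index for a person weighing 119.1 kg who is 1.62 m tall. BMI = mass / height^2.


BMI = mass / height^2
= 119.1 / 1.62^2
= 119.1 / 2.6244
= 45.38 kg/m^2

45.38 kg/m^2


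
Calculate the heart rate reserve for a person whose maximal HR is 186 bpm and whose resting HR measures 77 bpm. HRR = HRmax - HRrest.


HRmax = 186 bpm
HRrest = 77 bpm
HRR = 186 - 77 = 109 bpm

109 bpm


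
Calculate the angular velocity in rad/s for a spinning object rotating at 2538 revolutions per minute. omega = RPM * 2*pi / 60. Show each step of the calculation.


omega = RPM * 2*pi / 60
= 2538 * 6.28318531 / 60
= 265.779 rad/s

265.779 rad/s


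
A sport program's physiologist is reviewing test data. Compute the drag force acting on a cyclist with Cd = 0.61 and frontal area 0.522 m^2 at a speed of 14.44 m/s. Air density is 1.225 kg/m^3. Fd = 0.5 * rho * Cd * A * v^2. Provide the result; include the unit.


Step 1: v^2 = 208.5136
Step 2: Fd = 0.5 * 1.225 * 0.61 * 0.522 * 208.5136
= 40.667 N

40.667 N


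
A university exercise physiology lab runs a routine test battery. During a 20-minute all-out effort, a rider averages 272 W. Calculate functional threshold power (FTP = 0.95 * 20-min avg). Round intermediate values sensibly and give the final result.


FTP = 0.95 * 272
= 258.4 W

258.4 W


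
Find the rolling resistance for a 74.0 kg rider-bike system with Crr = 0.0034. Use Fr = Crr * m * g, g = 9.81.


m * g = 74.0 * 9.81 = 725.94 N
Fr = 0.0034 * 725.94 = 2.468 N

2.468 N


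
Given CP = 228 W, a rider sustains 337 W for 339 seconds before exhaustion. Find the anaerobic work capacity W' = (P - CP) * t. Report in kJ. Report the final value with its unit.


Excess power = 337 - 228 = 109 W
Work above CP = 109 * 339 = 36951 J
W' = 36.951 kJ

36.951 kJ


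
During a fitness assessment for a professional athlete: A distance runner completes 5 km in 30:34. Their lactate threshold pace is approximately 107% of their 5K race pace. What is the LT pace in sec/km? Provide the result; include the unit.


Convert to seconds: 30 min 34 s = 1834 s
Pace per km = 1834 / 5 = 366.8 s/km
LT pace = 366.8 * 1.07 = 392.48 s/km

392.48 s/km


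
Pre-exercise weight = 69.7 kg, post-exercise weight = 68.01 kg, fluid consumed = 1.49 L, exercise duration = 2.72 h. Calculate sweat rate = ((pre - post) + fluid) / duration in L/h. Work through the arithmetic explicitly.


Weight loss = 69.7 - 68.01 = 1.69 kg (approx L)
Total sweat = 1.69 + 1.49 = 3.18 L
Sweat rate = 3.18 / 2.72 = 1.169 L/h

1.169 L/h


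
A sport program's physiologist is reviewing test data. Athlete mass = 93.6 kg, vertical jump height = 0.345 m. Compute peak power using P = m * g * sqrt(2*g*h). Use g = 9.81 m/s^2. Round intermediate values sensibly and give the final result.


sqrt(2 * 9.81 * 0.345) = sqrt(6.7689) = 2.601711 m/s
P = 93.6 * 9.81 * 2.601711
= 2388.93 W

2388.93 W


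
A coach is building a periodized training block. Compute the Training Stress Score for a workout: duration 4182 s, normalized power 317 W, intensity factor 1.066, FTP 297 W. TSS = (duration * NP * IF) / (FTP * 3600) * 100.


Product = 4182 * 317 * 1.066 = 1413189.804
Base = 297 * 3600 = 1069200
TSS = 1413189.804 / 1069200 * 100 = 132.17

132.17 TSS


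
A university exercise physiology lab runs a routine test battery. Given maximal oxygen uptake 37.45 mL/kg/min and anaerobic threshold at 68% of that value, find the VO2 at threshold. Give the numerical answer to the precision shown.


Percentage as decimal = 0.68
VO2 at AT = 37.45 * 0.68 = 25.47 mL/kg/min

25.47 mL/kg/min


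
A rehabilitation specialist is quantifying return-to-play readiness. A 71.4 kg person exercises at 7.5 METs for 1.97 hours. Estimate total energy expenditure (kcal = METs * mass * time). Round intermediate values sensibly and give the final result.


Energy = METs * mass(kg) * time(h)
= 7.5 * 71.4 * 1.97
= 1054.94 kcal

1054.94 kcal


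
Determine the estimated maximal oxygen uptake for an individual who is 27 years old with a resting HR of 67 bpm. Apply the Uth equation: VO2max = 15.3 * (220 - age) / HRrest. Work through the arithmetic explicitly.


HRmax = 220 - 27 = 193
VO2max = 15.3 * (193 / 67)
= 15.3 * 2.8806
= 44.07 mL/kg/min

44.07 mL/kg/min


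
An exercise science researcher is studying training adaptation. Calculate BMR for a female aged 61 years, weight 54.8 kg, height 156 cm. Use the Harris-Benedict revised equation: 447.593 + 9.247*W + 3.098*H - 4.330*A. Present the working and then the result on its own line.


Substituting values:
W term = 9.247 * 54.8 = 506.7356
H term = 3.098 * 156 = 483.288
A term = 4.330 * 61 = 264.13
BMR = 1173.49 kcal/day

1173.49 kcal/day


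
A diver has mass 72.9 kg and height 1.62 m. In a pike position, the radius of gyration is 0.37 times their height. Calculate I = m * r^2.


r = 0.37 * 1.62 = 0.5994 m
I = m * r^2 = 72.9 * 0.35928 = 26.192 kg*m^2

26.192 kg*m^2


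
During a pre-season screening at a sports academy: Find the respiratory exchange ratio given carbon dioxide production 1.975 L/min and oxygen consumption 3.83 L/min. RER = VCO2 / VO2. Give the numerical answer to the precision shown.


VCO2 = 1.975 L/min
VO2 = 3.83 L/min
RER = 1.975 / 3.83 = 0.5157

0.5157


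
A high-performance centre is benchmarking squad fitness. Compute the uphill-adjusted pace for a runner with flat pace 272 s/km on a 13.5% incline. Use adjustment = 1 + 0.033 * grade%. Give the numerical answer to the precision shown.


Adjustment factor = 1 + 0.033 * 13.5 = 1.4455
Grade-adjusted pace = 272 * 1.4455 = 393.18 s/km

393.18 s/km


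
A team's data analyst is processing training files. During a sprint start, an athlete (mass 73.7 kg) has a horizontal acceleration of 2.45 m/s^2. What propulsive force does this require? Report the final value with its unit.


Propulsive force = mass * acceleration
= 73.7 kg * 2.45 m/s^2
= 180.57 N

180.57 N


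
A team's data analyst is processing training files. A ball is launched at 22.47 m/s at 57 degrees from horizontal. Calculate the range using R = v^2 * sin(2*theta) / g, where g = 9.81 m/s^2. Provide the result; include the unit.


sin(2 * 57) = sin(114) = 0.913545
v^2 = 22.47^2 = 504.9009
R = 504.9009 * 0.913545 / 9.81
= 47.018 m

47.018 m


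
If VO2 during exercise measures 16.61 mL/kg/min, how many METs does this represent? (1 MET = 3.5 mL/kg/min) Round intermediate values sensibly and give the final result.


METs = VO2 / 3.5 = 16.61 / 3.5 = 4.75

4.75 METs


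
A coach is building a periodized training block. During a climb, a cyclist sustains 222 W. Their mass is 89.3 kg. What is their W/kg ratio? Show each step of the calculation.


Power-to-weight = 222 W / 89.3 kg
= 2.486 W/kg

2.486 W/kg


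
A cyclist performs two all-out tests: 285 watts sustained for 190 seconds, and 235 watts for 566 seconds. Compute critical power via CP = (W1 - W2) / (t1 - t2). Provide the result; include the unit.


W1 = P1 * t1 = 285 * 190 = 54150 J
W2 = P2 * t2 = 235 * 566 = 133010 J
CP = (54150 - 133010) / (190 - 566)
= 209.73 W

209.73 W


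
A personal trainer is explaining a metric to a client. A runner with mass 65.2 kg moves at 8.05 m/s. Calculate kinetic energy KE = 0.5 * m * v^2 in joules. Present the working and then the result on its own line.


v^2 = 8.05^2 = 64.8025
KE = 0.5 * 65.2 * 64.8025
= 2112.56 J

2112.56 J


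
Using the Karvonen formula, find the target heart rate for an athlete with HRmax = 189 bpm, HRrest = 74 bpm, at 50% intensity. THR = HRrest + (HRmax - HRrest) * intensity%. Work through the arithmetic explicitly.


HRR = 189 - 74 = 115
THR = 74 + 115 * 0.5
= 74 + 57.5
= 131.5 bpm

131.5 bpm


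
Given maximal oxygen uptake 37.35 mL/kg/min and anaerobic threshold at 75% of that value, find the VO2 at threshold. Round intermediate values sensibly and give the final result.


Percentage as decimal = 0.75
VO2 at AT = 37.35 * 0.75 = 28.01 mL/kg/min

28.01 mL/kg/min


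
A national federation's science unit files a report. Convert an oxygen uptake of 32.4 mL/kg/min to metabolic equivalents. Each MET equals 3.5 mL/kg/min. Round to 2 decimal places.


One MET = 3.5 mL/kg/min
Number of METs = 32.4 / 3.5
= 9.26 METs

9.26 METs


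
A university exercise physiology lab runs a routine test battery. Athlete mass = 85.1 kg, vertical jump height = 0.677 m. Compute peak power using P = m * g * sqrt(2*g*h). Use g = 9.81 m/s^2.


sqrt(2 * 9.81 * 0.677) = sqrt(13.28274) = 3.644549 m/s
P = 85.1 * 9.81 * 3.644549
= 3042.58 W

3042.58 W


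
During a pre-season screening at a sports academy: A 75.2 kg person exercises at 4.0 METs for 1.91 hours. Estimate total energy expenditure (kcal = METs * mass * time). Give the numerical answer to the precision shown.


Energy = METs * mass(kg) * time(h)
= 4.0 * 75.2 * 1.91
= 574.53 kcal

574.53 kcal


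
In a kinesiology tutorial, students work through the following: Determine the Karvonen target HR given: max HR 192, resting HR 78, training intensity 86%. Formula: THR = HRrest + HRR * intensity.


HRR = HRmax - HRrest = 192 - 78 = 114
THR = 78 + 114 * 0.86
= 176.04 bpm

176.04 bpm


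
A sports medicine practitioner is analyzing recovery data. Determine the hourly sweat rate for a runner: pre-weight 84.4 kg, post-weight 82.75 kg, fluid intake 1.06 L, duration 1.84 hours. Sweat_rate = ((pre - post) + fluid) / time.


Mass lost = 84.4 - 82.75 = 1.65 kg
Add fluid consumed: 1.65 + 1.06 = 2.71 L total sweat
Sweat rate = 2.71 / 1.84 = 1.473 L/h

1.473 L/h


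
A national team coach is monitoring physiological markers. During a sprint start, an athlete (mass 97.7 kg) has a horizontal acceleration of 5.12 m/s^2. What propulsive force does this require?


Propulsive force = mass * acceleration
= 97.7 kg * 5.12 m/s^2
= 500.22 N

500.22 N


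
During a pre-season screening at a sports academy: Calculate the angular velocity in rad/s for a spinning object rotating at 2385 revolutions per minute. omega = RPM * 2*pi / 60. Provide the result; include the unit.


omega = RPM * 2*pi / 60
= 2385 * 6.28318531 / 60
= 249.757 rad/s

249.757 rad/s


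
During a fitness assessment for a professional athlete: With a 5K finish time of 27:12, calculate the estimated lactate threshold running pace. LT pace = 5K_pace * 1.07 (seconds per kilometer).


Race duration = 1632 s for 5 km
Average pace = 1632 / 5 = 326.4 s/km
LT pace = 326.4 * 1.07
= 349.25 s/km

349.25 s/km


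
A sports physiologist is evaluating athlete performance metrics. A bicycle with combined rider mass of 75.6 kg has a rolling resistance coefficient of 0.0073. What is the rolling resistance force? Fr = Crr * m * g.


Fr = 0.0073 * 75.6 * 9.81
= 0.55188 * 9.81
= 5.414 N

5.414 N


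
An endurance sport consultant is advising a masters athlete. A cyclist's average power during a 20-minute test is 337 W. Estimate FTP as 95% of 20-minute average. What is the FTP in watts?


FTP = 20-min power * 0.95
= 337 * 0.95
= 320.15 W

320.15 W


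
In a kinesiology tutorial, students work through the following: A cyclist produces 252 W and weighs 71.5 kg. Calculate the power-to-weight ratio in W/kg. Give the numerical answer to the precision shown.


P/W = power / mass
= 252 / 71.5
= 3.524 W/kg

3.524 W/kg


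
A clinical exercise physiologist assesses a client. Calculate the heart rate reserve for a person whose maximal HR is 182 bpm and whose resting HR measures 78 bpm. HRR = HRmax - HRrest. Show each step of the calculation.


HRmax = 182 bpm
HRrest = 78 bpm
HRR = 182 - 78 = 104 bpm

104 bpm


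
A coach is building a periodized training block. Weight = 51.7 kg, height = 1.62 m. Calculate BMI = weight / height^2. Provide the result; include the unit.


height^2 = 1.62^2 = 2.6244
BMI = 51.7 / 2.6244 = 19.7 kg/m^2

19.7 kg/m^2


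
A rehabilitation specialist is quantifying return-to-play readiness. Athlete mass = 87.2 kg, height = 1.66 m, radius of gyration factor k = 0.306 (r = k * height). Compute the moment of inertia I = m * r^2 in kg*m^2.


r = k * height = 0.306 * 1.66 = 0.50796 m
r^2 = 0.50796^2 = 0.258023
I = 87.2 * 0.258023 = 22.5 kg*m^2

22.5 kg*m^2


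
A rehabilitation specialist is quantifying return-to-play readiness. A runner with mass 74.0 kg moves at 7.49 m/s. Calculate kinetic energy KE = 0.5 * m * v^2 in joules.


v^2 = 7.49^2 = 56.1001
KE = 0.5 * 74.0 * 56.1001
= 2075.7 J

2075.7 J


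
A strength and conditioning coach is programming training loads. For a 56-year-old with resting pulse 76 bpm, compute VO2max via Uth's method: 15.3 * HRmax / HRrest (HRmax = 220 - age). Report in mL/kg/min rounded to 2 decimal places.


Step 1: HRmax = 220 - 56 = 164 bpm
Step 2: Ratio = 164 / 76 = 2.1579
Step 3: VO2max = 15.3 * 2.1579 = 33.02 mL/kg/min

33.02 mL/kg/min
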